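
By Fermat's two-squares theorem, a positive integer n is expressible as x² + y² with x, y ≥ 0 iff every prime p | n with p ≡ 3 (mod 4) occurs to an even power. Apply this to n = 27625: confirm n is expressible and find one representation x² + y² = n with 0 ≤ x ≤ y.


Step 1: Factor n = 27625 = 5^3 · 13 · 17.
Step 2: Check the mod-4 condition on each prime factor: 5 ≡ 1 (mod 4), exponent 3; 13 ≡ 1 (mod 4), exponent 1; 17 ≡ 1 (mod 4), exponent 1.
All primes ≡ 3 (mod 4) appear to even exponent (or don't appear), so by the two-squares theorem n IS expressible as a sum of two squares.
Step 3: Build a representation. Group n = k² · m with k = 5 and m = 5 · 13 · 17 = 1105 (a product of primes ≡ 1 (mod 4)); a representation of m scales to one of n via (k·x)² + (k·y)² = k²(x² + y²). Each prime p ≡ 1 (mod 4) is itself a sum of two squares; find a² by testing p − a² for a perfect square:
  5: 5 − 1² = 4 = 2² ⇒ 5 = 1² + 2².
  13: 13 − 1² = 12, 13 − 2² = 9 = 3² ⇒ 13 = 2² + 3².
  17: 17 − 1² = 16 = 4² ⇒ 17 = 1² + 4².
  Combine using the Brahmagupta–Fibonacci identity (a² + b²)(c² + d²) = (ac − bd)² + (ad + bc)² = (ac + bd)² + (ad − bc)²:
  5 · 13 = 65: from (1² + 2²)(2² + 3²), take (1·2 − 2·3, 1·3 + 2·2) = (2 − 6, 3 + 4) = (-4, 7); dropping signs (only squares matter) gives (4, 7); check 4² + 7² = 16 + 49 = 65 ✓.
  65 · 17 = 1105: from (4² + 7²)(1² + 4²), take (4·1 − 7·4, 4·4 + 7·1) = (4 − 28, 16 + 7) = (-24, 23); dropping signs (only squares matter) gives (24, 23); check 24² + 23² = 576 + 529 = 1105 ✓.
  Scale by k = 5: (5·24, 5·23) = (120, 115).
Step 4: Order so x ≤ y and verify: 115² + 120² = 13225 + 14400 = 27625 = n. ✓

n = 27625 = 115² + 120² (one valid representation with x ≤ y).


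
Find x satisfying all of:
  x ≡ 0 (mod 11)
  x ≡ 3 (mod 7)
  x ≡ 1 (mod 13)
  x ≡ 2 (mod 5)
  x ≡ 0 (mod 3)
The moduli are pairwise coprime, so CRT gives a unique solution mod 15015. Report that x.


Product of moduli M = 11 · 7 · 13 · 5 · 3 = 15015.
Merge one congruence at a time:
  Start: x ≡ 0 (mod 11).
  Combine with x ≡ 3 (mod 7); new modulus lcm = 77.
    Write x = 0 + 11·t and substitute into x ≡ 3 (mod 7): 11·t ≡ 3 − 0 = 3 (mod 7).
    Reduce coefficients mod 7: 4·t ≡ 3 (mod 7).
    The inverse of 4 mod 7 is 2 (since 4·2 = 8 = 1·7 + 1), so t ≡ 2·3 = 6 ≡ 6 (mod 7).
    Then x = 0 + 11·6 = 66, valid modulo lcm(11, 7) = 77: x ≡ 66 (mod 77).
  Combine with x ≡ 1 (mod 13); new modulus lcm = 1001.
    Write x = 66 + 77·t and substitute into x ≡ 1 (mod 13): 77·t ≡ 1 − 66 = -65 (mod 13).
    Reduce coefficients mod 13: 12·t ≡ 0 (mod 13).
    The inverse of 12 mod 13 is 12 (since 12·12 = 144 = 11·13 + 1), so t ≡ 12·0 = 0 ≡ 0 (mod 13).
    Then x = 66 + 77·0 = 66, valid modulo lcm(77, 13) = 1001: x ≡ 66 (mod 1001).
  Combine with x ≡ 2 (mod 5); new modulus lcm = 5005.
    Write x = 66 + 1001·t and substitute into x ≡ 2 (mod 5): 1001·t ≡ 2 − 66 = -64 (mod 5).
    Reduce coefficients mod 5: 1·t ≡ 1 (mod 5).
    So t ≡ 1 (mod 5).
    Then x = 66 + 1001·1 = 1067, valid modulo lcm(1001, 5) = 5005: x ≡ 1067 (mod 5005).
  Combine with x ≡ 0 (mod 3); new modulus lcm = 15015.
    Write x = 1067 + 5005·t and substitute into x ≡ 0 (mod 3): 5005·t ≡ 0 − 1067 = -1067 (mod 3).
    Reduce coefficients mod 3: 1·t ≡ 1 (mod 3).
    So t ≡ 1 (mod 3).
    Then x = 1067 + 5005·1 = 6072, valid modulo lcm(5005, 3) = 15015: x ≡ 6072 (mod 15015).
Verify against each original: 6072 mod 11 = 0, 6072 mod 7 = 3, 6072 mod 13 = 1, 6072 mod 5 = 2, 6072 mod 3 = 0.

x ≡ 6072 (mod 15015).


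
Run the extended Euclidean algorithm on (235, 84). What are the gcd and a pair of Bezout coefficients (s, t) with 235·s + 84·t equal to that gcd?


Euclidean algorithm on (235, 84) — divide until remainder is 0:
  235 = 2 · 84 + 67
  84 = 1 · 67 + 17
  67 = 3 · 17 + 16
  17 = 1 · 16 + 1
  16 = 16 · 1 + 0
gcd(235, 84) = 1.
Track Bezout coefficients alongside the remainders: start with r₀ = 235 = a·1 + b·0 (s = 1, t = 0) and r₁ = 84 = a·0 + b·1 (s = 0, t = 1); each new remainder r_{k+1} = r_{k-1} − q_k·r_k inherits s_{k+1} = s_{k-1} − q_k·s_k, t_{k+1} = t_{k-1} − q_k·t_k, so r_k = a·s_k + b·t_k at every step:
  q = 2: r = 67, s = 1 − 2·0 = 1, t = 0 − 2·1 = -2  (check: 235·1 + 84·(-2) = 67)
  q = 1: r = 17, s = 0 − 1·1 = -1, t = 1 − 1·(-2) = 3  (check: 235·(-1) + 84·3 = 17)
  q = 3: r = 16, s = 1 − 3·(-1) = 4, t = -2 − 3·3 = -11  (check: 235·4 + 84·(-11) = 16)
  q = 1: r = 1, s = -1 − 1·4 = -5, t = 3 − 1·(-11) = 14  (check: 235·(-5) + 84·14 = 1)
The row with r = 1 (the gcd) gives the Bezout coefficients s = -5, t = 14.
Result: 235 · (-5) + 84 · (14) = 1.

gcd(235, 84) = 1; s = -5, t = 14 (check: 235·(-5) + 84·14 = 1).


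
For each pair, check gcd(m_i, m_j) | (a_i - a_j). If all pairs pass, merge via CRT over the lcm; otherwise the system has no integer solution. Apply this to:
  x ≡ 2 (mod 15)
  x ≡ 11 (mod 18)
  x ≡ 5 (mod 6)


Moduli 15, 18, 6 are not pairwise coprime, so CRT works modulo lcm(m_i) when all pairwise compatibility conditions hold.
Pairwise compatibility: gcd(m_i, m_j) must divide a_i - a_j for every pair.
Merge one congruence at a time:
  Start: x ≡ 2 (mod 15).
  Combine with x ≡ 11 (mod 18): gcd(15, 18) = 3; 11 - 2 = 9, which IS divisible by 3, so compatible.
    Write x = 2 + 15·t and substitute into x ≡ 11 (mod 18): 15·t ≡ 11 − 2 = 9 (mod 18).
    Divide the congruence (and modulus) by g = 3: 5·t ≡ 3 (mod 6).
    The inverse of 5 mod 6 is 5 (since 5·5 = 25 = 4·6 + 1), so t ≡ 5·3 = 15 ≡ 3 (mod 6).
    Then x = 2 + 15·3 = 47, valid modulo lcm(15, 18) = 90: x ≡ 47 (mod 90).
  Combine with x ≡ 5 (mod 6): gcd(90, 6) = 6; 5 - 47 = -42, which IS divisible by 6, so compatible.
    Write x = 47 + 90·t and substitute into x ≡ 5 (mod 6): 90·t ≡ 5 − 47 = -42 (mod 6).
    Divide the congruence (and modulus) by g = 6: 15·t ≡ -7 (mod 1).
    Modulo 1 every t works; take t = 0.
    Then x = 47 + 90·0 = 47, valid modulo lcm(90, 6) = 90: x ≡ 47 (mod 90).
Verify: 47 mod 15 = 2, 47 mod 18 = 11, 47 mod 6 = 5.

x ≡ 47 (mod 90).


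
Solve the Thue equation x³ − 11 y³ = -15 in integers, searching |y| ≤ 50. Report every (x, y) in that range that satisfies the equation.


The equation is x³ - 11y³ = -15. For fixed y, x³ = 11·y³ − 15, so a solution requires the RHS to be a perfect cube.
Strategy: iterate y from -50 to 50, compute RHS = 11·y³ − 15, and check whether it is a (positive or negative) perfect cube.
Check small values of y:
  y = 0: RHS = -15 is not a perfect cube.
  y = 1: RHS = -4 is not a perfect cube.
  y = -1: RHS = -26 is not a perfect cube.
  y = 2: RHS = 73 is not a perfect cube.
  y = -2: RHS = -103 is not a perfect cube.
  y = 3: RHS = 282 is not a perfect cube.
  y = -3: RHS = -312 is not a perfect cube.
Continuing the search up to |y| = 50 finds no solutions either.
No (x, y) in the scanned range satisfies the equation.

No integer solutions with |y| ≤ 50.


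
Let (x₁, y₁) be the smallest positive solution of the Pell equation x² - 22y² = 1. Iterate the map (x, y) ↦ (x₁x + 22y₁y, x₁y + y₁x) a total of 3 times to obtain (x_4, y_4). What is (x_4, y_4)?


Step 1: Find the fundamental solution (x₁, y₁) of x² - 22y² = 1.
  Expand √22 as a continued fraction. a₀ = ⌊√22⌋ = 4; iterate m_{k+1} = d_k·a_k − m_k, d_{k+1} = (22 − m_{k+1}²)/d_k, a_{k+1} = ⌊(a₀ + m_{k+1})/d_{k+1}⌋ (starting m₀ = 0, d₀ = 1), with convergents p_k = a_k·p_{k-1} + p_{k-2}, q_k = a_k·q_{k-1} + q_{k-2} (p₋₁ = 1, q₋₁ = 0):
  k = 0: a₀ = 4; p₀/q₀ = 4/1; p₀² − 22·q₀² = 16 − 22 = -6.
  k = 1: m = 4, d = 6, a = ⌊(4 + 4)/6⌋ = 1; p/q = (1·4 + 1)/(1·1 + 0) = 5/1; p² − 22·q² = 25 − 22 = 3.
  k = 2: m = 2, d = 3, a = ⌊(4 + 2)/3⌋ = 2; p/q = (2·5 + 4)/(2·1 + 1) = 14/3; p² − 22·q² = 196 − 198 = -2.
  k = 3: m = 4, d = 2, a = ⌊(4 + 4)/2⌋ = 4; p/q = (4·14 + 5)/(4·3 + 1) = 61/13; p² − 22·q² = 3721 − 3718 = 3.
  k = 4: m = 4, d = 3, a = ⌊(4 + 4)/3⌋ = 2; p/q = (2·61 + 14)/(2·13 + 3) = 136/29; p² − 22·q² = 18496 − 18502 = -6.
  k = 5: m = 2, d = 6, a = ⌊(4 + 2)/6⌋ = 1; p/q = (1·136 + 61)/(1·29 + 13) = 197/42; p² − 22·q² = 38809 − 38808 = 1.
  The first convergent with p² − 22·q² = 1 gives the fundamental solution (x₁, y₁) = (197, 42).
Step 2: Apply the recurrence (x_{n+1}, y_{n+1}) = (x₁x_n + 22y₁y_n, x₁y_n + y₁x_n) repeatedly.
  From (x_1, y_1) = (197, 42): x_2 = 197·197 + 22·42·42 = 77617; y_2 = 197·42 + 42·197 = 16548.
  From (x_2, y_2) = (77617, 16548): x_3 = 197·77617 + 22·42·16548 = 30580901; y_3 = 197·16548 + 42·77617 = 6519870.
  From (x_3, y_3) = (30580901, 6519870): x_4 = 197·30580901 + 22·42·6519870 = 12048797377; y_4 = 197·6519870 + 42·30580901 = 2568812232.
Step 3: Verify x_4² - 22·y_4² = 145173518232002080129 - 145173518232002080128 = 1 (should be 1). ✓

(x_1, y_1) = (197, 42); (x_4, y_4) = (12048797377, 2568812232).


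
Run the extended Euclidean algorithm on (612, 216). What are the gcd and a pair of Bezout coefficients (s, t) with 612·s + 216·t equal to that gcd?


Euclidean algorithm on (612, 216) — divide until remainder is 0:
  612 = 2 · 216 + 180
  216 = 1 · 180 + 36
  180 = 5 · 36 + 0
gcd(612, 216) = 36.
Track Bezout coefficients alongside the remainders: start with r₀ = 612 = a·1 + b·0 (s = 1, t = 0) and r₁ = 216 = a·0 + b·1 (s = 0, t = 1); each new remainder r_{k+1} = r_{k-1} − q_k·r_k inherits s_{k+1} = s_{k-1} − q_k·s_k, t_{k+1} = t_{k-1} − q_k·t_k, so r_k = a·s_k + b·t_k at every step:
  q = 2: r = 180, s = 1 − 2·0 = 1, t = 0 − 2·1 = -2  (check: 612·1 + 216·(-2) = 180)
  q = 1: r = 36, s = 0 − 1·1 = -1, t = 1 − 1·(-2) = 3  (check: 612·(-1) + 216·3 = 36)
The row with r = 36 (the gcd) gives the Bezout coefficients s = -1, t = 3.
Result: 612 · (-1) + 216 · (3) = 36.

gcd(612, 216) = 36; s = -1, t = 3 (check: 612·(-1) + 216·3 = 36).


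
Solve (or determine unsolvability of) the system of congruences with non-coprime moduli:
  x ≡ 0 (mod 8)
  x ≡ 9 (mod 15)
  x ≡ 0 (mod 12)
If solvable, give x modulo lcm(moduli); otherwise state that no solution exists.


Moduli 8, 15, 12 are not pairwise coprime, so CRT works modulo lcm(m_i) when all pairwise compatibility conditions hold.
Pairwise compatibility: gcd(m_i, m_j) must divide a_i - a_j for every pair.
Merge one congruence at a time:
  Start: x ≡ 0 (mod 8).
  Combine with x ≡ 9 (mod 15): gcd(8, 15) = 1; 9 - 0 = 9, which IS divisible by 1, so compatible.
    Write x = 0 + 8·t and substitute into x ≡ 9 (mod 15): 8·t ≡ 9 − 0 = 9 (mod 15).
    The inverse of 8 mod 15 is 2 (since 8·2 = 16 = 1·15 + 1), so t ≡ 2·9 = 18 ≡ 3 (mod 15).
    Then x = 0 + 8·3 = 24, valid modulo lcm(8, 15) = 120: x ≡ 24 (mod 120).
  Combine with x ≡ 0 (mod 12): gcd(120, 12) = 12; 0 - 24 = -24, which IS divisible by 12, so compatible.
    Write x = 24 + 120·t and substitute into x ≡ 0 (mod 12): 120·t ≡ 0 − 24 = -24 (mod 12).
    Divide the congruence (and modulus) by g = 12: 10·t ≡ -2 (mod 1).
    Modulo 1 every t works; take t = 0.
    Then x = 24 + 120·0 = 24, valid modulo lcm(120, 12) = 120: x ≡ 24 (mod 120).
Verify: 24 mod 8 = 0, 24 mod 15 = 9, 24 mod 12 = 0.

x ≡ 24 (mod 120).


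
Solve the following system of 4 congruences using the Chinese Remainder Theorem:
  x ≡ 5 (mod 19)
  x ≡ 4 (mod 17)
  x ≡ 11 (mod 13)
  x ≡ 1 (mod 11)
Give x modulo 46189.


Product of moduli M = 19 · 17 · 13 · 11 = 46189.
Merge one congruence at a time:
  Start: x ≡ 5 (mod 19).
  Combine with x ≡ 4 (mod 17); new modulus lcm = 323.
    Write x = 5 + 19·t and substitute into x ≡ 4 (mod 17): 19·t ≡ 4 − 5 = -1 (mod 17).
    Reduce coefficients mod 17: 2·t ≡ 16 (mod 17).
    The inverse of 2 mod 17 is 9 (since 2·9 = 18 = 1·17 + 1), so t ≡ 9·16 = 144 ≡ 8 (mod 17).
    Then x = 5 + 19·8 = 157, valid modulo lcm(19, 17) = 323: x ≡ 157 (mod 323).
  Combine with x ≡ 11 (mod 13); new modulus lcm = 4199.
    Write x = 157 + 323·t and substitute into x ≡ 11 (mod 13): 323·t ≡ 11 − 157 = -146 (mod 13).
    Reduce coefficients mod 13: 11·t ≡ 10 (mod 13).
    The inverse of 11 mod 13 is 6 (since 11·6 = 66 = 5·13 + 1), so t ≡ 6·10 = 60 ≡ 8 (mod 13).
    Then x = 157 + 323·8 = 2741, valid modulo lcm(323, 13) = 4199: x ≡ 2741 (mod 4199).
  Combine with x ≡ 1 (mod 11); new modulus lcm = 46189.
    Write x = 2741 + 4199·t and substitute into x ≡ 1 (mod 11): 4199·t ≡ 1 − 2741 = -2740 (mod 11).
    Reduce coefficients mod 11: 8·t ≡ 10 (mod 11).
    The inverse of 8 mod 11 is 7 (since 8·7 = 56 = 5·11 + 1), so t ≡ 7·10 = 70 ≡ 4 (mod 11).
    Then x = 2741 + 4199·4 = 19537, valid modulo lcm(4199, 11) = 46189: x ≡ 19537 (mod 46189).
Verify against each original: 19537 mod 19 = 5, 19537 mod 17 = 4, 19537 mod 13 = 11, 19537 mod 11 = 1.

x ≡ 19537 (mod 46189).


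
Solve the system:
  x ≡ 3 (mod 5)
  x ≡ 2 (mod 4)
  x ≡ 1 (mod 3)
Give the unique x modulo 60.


Moduli 5, 4, 3 are pairwise coprime; by CRT there is a unique solution modulo M = 5 · 4 · 3 = 60.
Solve pairwise, accumulating the modulus:
  Start with x ≡ 3 (mod 5).
  Combine with x ≡ 2 (mod 4): since gcd(5, 4) = 1, we get a unique residue mod 20.
    Write x = 3 + 5·t and substitute into x ≡ 2 (mod 4): 5·t ≡ 2 − 3 = -1 (mod 4).
    Reduce coefficients mod 4: 1·t ≡ 3 (mod 4).
    So t ≡ 3 (mod 4).
    Then x = 3 + 5·3 = 18, valid modulo lcm(5, 4) = 20: x ≡ 18 (mod 20).
  Combine with x ≡ 1 (mod 3): since gcd(20, 3) = 1, we get a unique residue mod 60.
    Write x = 18 + 20·t and substitute into x ≡ 1 (mod 3): 20·t ≡ 1 − 18 = -17 (mod 3).
    Reduce coefficients mod 3: 2·t ≡ 1 (mod 3).
    The inverse of 2 mod 3 is 2 (since 2·2 = 4 = 1·3 + 1), so t ≡ 2·1 = 2 ≡ 2 (mod 3).
    Then x = 18 + 20·2 = 58, valid modulo lcm(20, 3) = 60: x ≡ 58 (mod 60).
Verify: 58 mod 5 = 3 ✓, 58 mod 4 = 2 ✓, 58 mod 3 = 1 ✓.

x ≡ 58 (mod 60).


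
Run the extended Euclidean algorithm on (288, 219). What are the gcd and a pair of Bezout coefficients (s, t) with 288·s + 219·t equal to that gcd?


Euclidean algorithm on (288, 219) — divide until remainder is 0:
  288 = 1 · 219 + 69
  219 = 3 · 69 + 12
  69 = 5 · 12 + 9
  12 = 1 · 9 + 3
  9 = 3 · 3 + 0
gcd(288, 219) = 3.
Track Bezout coefficients alongside the remainders: start with r₀ = 288 = a·1 + b·0 (s = 1, t = 0) and r₁ = 219 = a·0 + b·1 (s = 0, t = 1); each new remainder r_{k+1} = r_{k-1} − q_k·r_k inherits s_{k+1} = s_{k-1} − q_k·s_k, t_{k+1} = t_{k-1} − q_k·t_k, so r_k = a·s_k + b·t_k at every step:
  q = 1: r = 69, s = 1 − 1·0 = 1, t = 0 − 1·1 = -1  (check: 288·1 + 219·(-1) = 69)
  q = 3: r = 12, s = 0 − 3·1 = -3, t = 1 − 3·(-1) = 4  (check: 288·(-3) + 219·4 = 12)
  q = 5: r = 9, s = 1 − 5·(-3) = 16, t = -1 − 5·4 = -21  (check: 288·16 + 219·(-21) = 9)
  q = 1: r = 3, s = -3 − 1·16 = -19, t = 4 − 1·(-21) = 25  (check: 288·(-19) + 219·25 = 3)
The row with r = 3 (the gcd) gives the Bezout coefficients s = -19, t = 25.
Result: 288 · (-19) + 219 · (25) = 3.

gcd(288, 219) = 3; s = -19, t = 25 (check: 288·(-19) + 219·25 = 3).


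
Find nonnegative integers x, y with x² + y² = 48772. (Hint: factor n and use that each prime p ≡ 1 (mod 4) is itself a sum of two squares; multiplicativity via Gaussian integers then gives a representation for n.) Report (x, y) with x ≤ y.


Step 1: Factor n = 48772 = 2^2 · 89 · 137.
Step 2: Check the mod-4 condition on each prime factor: 2 = 2 (special); 89 ≡ 1 (mod 4), exponent 1; 137 ≡ 1 (mod 4), exponent 1.
All primes ≡ 3 (mod 4) appear to even exponent (or don't appear), so by the two-squares theorem n IS expressible as a sum of two squares.
Step 3: Build a representation. Group n = k² · m with k = 2 and m = 89 · 137 = 12193 (a product of primes ≡ 1 (mod 4)); a representation of m scales to one of n via (k·x)² + (k·y)² = k²(x² + y²). Each prime p ≡ 1 (mod 4) is itself a sum of two squares; find a² by testing p − a² for a perfect square:
  89: 89 − 1² = 88, 89 − 2² = 85, 89 − 3² = 80, 89 − 4² = 73, 89 − 5² = 64 = 8² ⇒ 89 = 5² + 8².
  137: 137 − 1² = 136, 137 − 2² = 133, 137 − 3² = 128, 137 − 4² = 121 = 11² ⇒ 137 = 4² + 11².
  Combine using the Brahmagupta–Fibonacci identity (a² + b²)(c² + d²) = (ac − bd)² + (ad + bc)² = (ac + bd)² + (ad − bc)²:
  89 · 137 = 12193: from (5² + 8²)(4² + 11²), take (5·4 − 8·11, 5·11 + 8·4) = (20 − 88, 55 + 32) = (-68, 87); dropping signs (only squares matter) gives (68, 87); check 68² + 87² = 4624 + 7569 = 12193 ✓.
  Scale by k = 2: (2·68, 2·87) = (136, 174).
Step 4: Order so x ≤ y and verify: 136² + 174² = 18496 + 30276 = 48772 = n. ✓

n = 48772 = 136² + 174² (one valid representation with x ≤ y).


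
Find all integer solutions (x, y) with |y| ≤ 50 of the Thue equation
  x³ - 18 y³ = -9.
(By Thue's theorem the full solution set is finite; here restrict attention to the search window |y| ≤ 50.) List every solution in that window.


The equation is x³ - 18y³ = -9. For fixed y, x³ = 18·y³ − 9, so a solution requires the RHS to be a perfect cube.
Strategy: iterate y from -50 to 50, compute RHS = 18·y³ − 9, and check whether it is a (positive or negative) perfect cube.
Check small values of y:
  y = 0: RHS = -9 is not a perfect cube.
  y = 1: RHS = 9 is not a perfect cube.
  y = -1: RHS = -27 = (-3)³ ⇒ x = -3 works.
  y = 2: RHS = 135 is not a perfect cube.
  y = -2: RHS = -153 is not a perfect cube.
  y = 3: RHS = 477 is not a perfect cube.
  y = -3: RHS = -495 is not a perfect cube.
Continuing the search up to |y| = 50 finds no further solutions beyond those listed.
Collected solutions: (-3, -1).

Solutions (with |y| ≤ 50): (-3, -1).


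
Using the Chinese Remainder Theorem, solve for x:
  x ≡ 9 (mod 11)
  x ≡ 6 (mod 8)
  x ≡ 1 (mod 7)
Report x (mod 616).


Moduli 11, 8, 7 are pairwise coprime; by CRT there is a unique solution modulo M = 11 · 8 · 7 = 616.
Solve pairwise, accumulating the modulus:
  Start with x ≡ 9 (mod 11).
  Combine with x ≡ 6 (mod 8): since gcd(11, 8) = 1, we get a unique residue mod 88.
    Write x = 9 + 11·t and substitute into x ≡ 6 (mod 8): 11·t ≡ 6 − 9 = -3 (mod 8).
    Reduce coefficients mod 8: 3·t ≡ 5 (mod 8).
    The inverse of 3 mod 8 is 3 (since 3·3 = 9 = 1·8 + 1), so t ≡ 3·5 = 15 ≡ 7 (mod 8).
    Then x = 9 + 11·7 = 86, valid modulo lcm(11, 8) = 88: x ≡ 86 (mod 88).
  Combine with x ≡ 1 (mod 7): since gcd(88, 7) = 1, we get a unique residue mod 616.
    Write x = 86 + 88·t and substitute into x ≡ 1 (mod 7): 88·t ≡ 1 − 86 = -85 (mod 7).
    Reduce coefficients mod 7: 4·t ≡ 6 (mod 7).
    The inverse of 4 mod 7 is 2 (since 4·2 = 8 = 1·7 + 1), so t ≡ 2·6 = 12 ≡ 5 (mod 7).
    Then x = 86 + 88·5 = 526, valid modulo lcm(88, 7) = 616: x ≡ 526 (mod 616).
Verify: 526 mod 11 = 9 ✓, 526 mod 8 = 6 ✓, 526 mod 7 = 1 ✓.

x ≡ 526 (mod 616).


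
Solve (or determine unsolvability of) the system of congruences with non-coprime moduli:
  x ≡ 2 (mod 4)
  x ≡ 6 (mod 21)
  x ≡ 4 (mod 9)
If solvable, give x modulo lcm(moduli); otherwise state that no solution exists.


Moduli 4, 21, 9 are not pairwise coprime, so CRT works modulo lcm(m_i) when all pairwise compatibility conditions hold.
Pairwise compatibility: gcd(m_i, m_j) must divide a_i - a_j for every pair.
Merge one congruence at a time:
  Start: x ≡ 2 (mod 4).
  Combine with x ≡ 6 (mod 21): gcd(4, 21) = 1; 6 - 2 = 4, which IS divisible by 1, so compatible.
    Write x = 2 + 4·t and substitute into x ≡ 6 (mod 21): 4·t ≡ 6 − 2 = 4 (mod 21).
    The inverse of 4 mod 21 is 16 (since 4·16 = 64 = 3·21 + 1), so t ≡ 16·4 = 64 ≡ 1 (mod 21).
    Then x = 2 + 4·1 = 6, valid modulo lcm(4, 21) = 84: x ≡ 6 (mod 84).
  Combine with x ≡ 4 (mod 9): gcd(84, 9) = 3, and 4 - 6 = -2 is NOT divisible by 3.
    ⇒ system is inconsistent (no integer solution).

No solution (the system is inconsistent).


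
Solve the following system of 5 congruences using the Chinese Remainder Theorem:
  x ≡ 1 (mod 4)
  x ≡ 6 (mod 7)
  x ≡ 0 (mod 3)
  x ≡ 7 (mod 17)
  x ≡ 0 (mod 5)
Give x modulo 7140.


Product of moduli M = 4 · 7 · 3 · 17 · 5 = 7140.
Merge one congruence at a time:
  Start: x ≡ 1 (mod 4).
  Combine with x ≡ 6 (mod 7); new modulus lcm = 28.
    Write x = 1 + 4·t and substitute into x ≡ 6 (mod 7): 4·t ≡ 6 − 1 = 5 (mod 7).
    The inverse of 4 mod 7 is 2 (since 4·2 = 8 = 1·7 + 1), so t ≡ 2·5 = 10 ≡ 3 (mod 7).
    Then x = 1 + 4·3 = 13, valid modulo lcm(4, 7) = 28: x ≡ 13 (mod 28).
  Combine with x ≡ 0 (mod 3); new modulus lcm = 84.
    Write x = 13 + 28·t and substitute into x ≡ 0 (mod 3): 28·t ≡ 0 − 13 = -13 (mod 3).
    Reduce coefficients mod 3: 1·t ≡ 2 (mod 3).
    So t ≡ 2 (mod 3).
    Then x = 13 + 28·2 = 69, valid modulo lcm(28, 3) = 84: x ≡ 69 (mod 84).
  Combine with x ≡ 7 (mod 17); new modulus lcm = 1428.
    Write x = 69 + 84·t and substitute into x ≡ 7 (mod 17): 84·t ≡ 7 − 69 = -62 (mod 17).
    Reduce coefficients mod 17: 16·t ≡ 6 (mod 17).
    The inverse of 16 mod 17 is 16 (since 16·16 = 256 = 15·17 + 1), so t ≡ 16·6 = 96 ≡ 11 (mod 17).
    Then x = 69 + 84·11 = 993, valid modulo lcm(84, 17) = 1428: x ≡ 993 (mod 1428).
  Combine with x ≡ 0 (mod 5); new modulus lcm = 7140.
    Write x = 993 + 1428·t and substitute into x ≡ 0 (mod 5): 1428·t ≡ 0 − 993 = -993 (mod 5).
    Reduce coefficients mod 5: 3·t ≡ 2 (mod 5).
    The inverse of 3 mod 5 is 2 (since 3·2 = 6 = 1·5 + 1), so t ≡ 2·2 = 4 ≡ 4 (mod 5).
    Then x = 993 + 1428·4 = 6705, valid modulo lcm(1428, 5) = 7140: x ≡ 6705 (mod 7140).
Verify against each original: 6705 mod 4 = 1, 6705 mod 7 = 6, 6705 mod 3 = 0, 6705 mod 17 = 7, 6705 mod 5 = 0.

x ≡ 6705 (mod 7140).


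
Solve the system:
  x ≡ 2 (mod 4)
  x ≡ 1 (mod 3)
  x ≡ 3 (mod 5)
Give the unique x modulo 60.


Moduli 4, 3, 5 are pairwise coprime; by CRT there is a unique solution modulo M = 4 · 3 · 5 = 60.
Solve pairwise, accumulating the modulus:
  Start with x ≡ 2 (mod 4).
  Combine with x ≡ 1 (mod 3): since gcd(4, 3) = 1, we get a unique residue mod 12.
    Write x = 2 + 4·t and substitute into x ≡ 1 (mod 3): 4·t ≡ 1 − 2 = -1 (mod 3).
    Reduce coefficients mod 3: 1·t ≡ 2 (mod 3).
    So t ≡ 2 (mod 3).
    Then x = 2 + 4·2 = 10, valid modulo lcm(4, 3) = 12: x ≡ 10 (mod 12).
  Combine with x ≡ 3 (mod 5): since gcd(12, 5) = 1, we get a unique residue mod 60.
    Write x = 10 + 12·t and substitute into x ≡ 3 (mod 5): 12·t ≡ 3 − 10 = -7 (mod 5).
    Reduce coefficients mod 5: 2·t ≡ 3 (mod 5).
    The inverse of 2 mod 5 is 3 (since 2·3 = 6 = 1·5 + 1), so t ≡ 3·3 = 9 ≡ 4 (mod 5).
    Then x = 10 + 12·4 = 58, valid modulo lcm(12, 5) = 60: x ≡ 58 (mod 60).
Verify: 58 mod 4 = 2 ✓, 58 mod 3 = 1 ✓, 58 mod 5 = 3 ✓.

x ≡ 58 (mod 60).


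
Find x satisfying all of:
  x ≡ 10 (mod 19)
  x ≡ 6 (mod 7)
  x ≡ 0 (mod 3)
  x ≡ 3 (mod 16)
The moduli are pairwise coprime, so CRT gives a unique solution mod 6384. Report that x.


Product of moduli M = 19 · 7 · 3 · 16 = 6384.
Merge one congruence at a time:
  Start: x ≡ 10 (mod 19).
  Combine with x ≡ 6 (mod 7); new modulus lcm = 133.
    Write x = 10 + 19·t and substitute into x ≡ 6 (mod 7): 19·t ≡ 6 − 10 = -4 (mod 7).
    Reduce coefficients mod 7: 5·t ≡ 3 (mod 7).
    The inverse of 5 mod 7 is 3 (since 5·3 = 15 = 2·7 + 1), so t ≡ 3·3 = 9 ≡ 2 (mod 7).
    Then x = 10 + 19·2 = 48, valid modulo lcm(19, 7) = 133: x ≡ 48 (mod 133).
  Combine with x ≡ 0 (mod 3); new modulus lcm = 399.
    Write x = 48 + 133·t and substitute into x ≡ 0 (mod 3): 133·t ≡ 0 − 48 = -48 (mod 3).
    Reduce coefficients mod 3: 1·t ≡ 0 (mod 3).
    So t ≡ 0 (mod 3).
    Then x = 48 + 133·0 = 48, valid modulo lcm(133, 3) = 399: x ≡ 48 (mod 399).
  Combine with x ≡ 3 (mod 16); new modulus lcm = 6384.
    Write x = 48 + 399·t and substitute into x ≡ 3 (mod 16): 399·t ≡ 3 − 48 = -45 (mod 16).
    Reduce coefficients mod 16: 15·t ≡ 3 (mod 16).
    The inverse of 15 mod 16 is 15 (since 15·15 = 225 = 14·16 + 1), so t ≡ 15·3 = 45 ≡ 13 (mod 16).
    Then x = 48 + 399·13 = 5235, valid modulo lcm(399, 16) = 6384: x ≡ 5235 (mod 6384).
Verify against each original: 5235 mod 19 = 10, 5235 mod 7 = 6, 5235 mod 3 = 0, 5235 mod 16 = 3.

x ≡ 5235 (mod 6384).


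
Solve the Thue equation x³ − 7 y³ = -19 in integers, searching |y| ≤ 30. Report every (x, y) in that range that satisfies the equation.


The equation is x³ - 7y³ = -19. For fixed y, x³ = 7·y³ − 19, so a solution requires the RHS to be a perfect cube.
Strategy: iterate y from -30 to 30, compute RHS = 7·y³ − 19, and check whether it is a (positive or negative) perfect cube.
Check small values of y:
  y = 0: RHS = -19 is not a perfect cube.
  y = 1: RHS = -12 is not a perfect cube.
  y = -1: RHS = -26 is not a perfect cube.
  y = 2: RHS = 37 is not a perfect cube.
  y = -2: RHS = -75 is not a perfect cube.
  y = 3: RHS = 170 is not a perfect cube.
  y = -3: RHS = -208 is not a perfect cube.
Continuing the search up to |y| = 30 finds no solutions either.
No (x, y) in the scanned range satisfies the equation.

No integer solutions with |y| ≤ 30.


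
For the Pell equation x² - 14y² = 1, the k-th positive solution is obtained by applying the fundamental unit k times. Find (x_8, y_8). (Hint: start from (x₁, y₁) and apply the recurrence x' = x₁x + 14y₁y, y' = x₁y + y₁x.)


Step 1: Find the fundamental solution (x₁, y₁) of x² - 14y² = 1.
  Expand √14 as a continued fraction. a₀ = ⌊√14⌋ = 3; iterate m_{k+1} = d_k·a_k − m_k, d_{k+1} = (14 − m_{k+1}²)/d_k, a_{k+1} = ⌊(a₀ + m_{k+1})/d_{k+1}⌋ (starting m₀ = 0, d₀ = 1), with convergents p_k = a_k·p_{k-1} + p_{k-2}, q_k = a_k·q_{k-1} + q_{k-2} (p₋₁ = 1, q₋₁ = 0):
  k = 0: a₀ = 3; p₀/q₀ = 3/1; p₀² − 14·q₀² = 9 − 14 = -5.
  k = 1: m = 3, d = 5, a = ⌊(3 + 3)/5⌋ = 1; p/q = (1·3 + 1)/(1·1 + 0) = 4/1; p² − 14·q² = 16 − 14 = 2.
  k = 2: m = 2, d = 2, a = ⌊(3 + 2)/2⌋ = 2; p/q = (2·4 + 3)/(2·1 + 1) = 11/3; p² − 14·q² = 121 − 126 = -5.
  k = 3: m = 2, d = 5, a = ⌊(3 + 2)/5⌋ = 1; p/q = (1·11 + 4)/(1·3 + 1) = 15/4; p² − 14·q² = 225 − 224 = 1.
  The first convergent with p² − 14·q² = 1 gives the fundamental solution (x₁, y₁) = (15, 4).
Step 2: Apply the recurrence (x_{n+1}, y_{n+1}) = (x₁x_n + 14y₁y_n, x₁y_n + y₁x_n) repeatedly.
  From (x_1, y_1) = (15, 4): x_2 = 15·15 + 14·4·4 = 449; y_2 = 15·4 + 4·15 = 120.
  From (x_2, y_2) = (449, 120): x_3 = 15·449 + 14·4·120 = 13455; y_3 = 15·120 + 4·449 = 3596.
  From (x_3, y_3) = (13455, 3596): x_4 = 15·13455 + 14·4·3596 = 403201; y_4 = 15·3596 + 4·13455 = 107760.
  From (x_4, y_4) = (403201, 107760): x_5 = 15·403201 + 14·4·107760 = 12082575; y_5 = 15·107760 + 4·403201 = 3229204.
  From (x_5, y_5) = (12082575, 3229204): x_6 = 15·12082575 + 14·4·3229204 = 362074049; y_6 = 15·3229204 + 4·12082575 = 96768360.
  From (x_6, y_6) = (362074049, 96768360): x_7 = 15·362074049 + 14·4·96768360 = 10850138895; y_7 = 15·96768360 + 4·362074049 = 2899821596.
  From (x_7, y_7) = (10850138895, 2899821596): x_8 = 15·10850138895 + 14·4·2899821596 = 325142092801; y_8 = 15·2899821596 + 4·10850138895 = 86897879520.
Step 3: Verify x_8² - 14·y_8² = 105717380511014096025601 - 105717380511014096025600 = 1 (should be 1). ✓

(x_1, y_1) = (15, 4); (x_8, y_8) = (325142092801, 86897879520).


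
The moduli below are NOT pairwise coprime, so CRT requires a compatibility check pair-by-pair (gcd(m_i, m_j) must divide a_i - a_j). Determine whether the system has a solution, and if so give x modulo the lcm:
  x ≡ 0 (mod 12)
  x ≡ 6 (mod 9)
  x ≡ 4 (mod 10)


Moduli 12, 9, 10 are not pairwise coprime, so CRT works modulo lcm(m_i) when all pairwise compatibility conditions hold.
Pairwise compatibility: gcd(m_i, m_j) must divide a_i - a_j for every pair.
Merge one congruence at a time:
  Start: x ≡ 0 (mod 12).
  Combine with x ≡ 6 (mod 9): gcd(12, 9) = 3; 6 - 0 = 6, which IS divisible by 3, so compatible.
    Write x = 0 + 12·t and substitute into x ≡ 6 (mod 9): 12·t ≡ 6 − 0 = 6 (mod 9).
    Divide the congruence (and modulus) by g = 3: 4·t ≡ 2 (mod 3).
    Reduce coefficients mod 3: 1·t ≡ 2 (mod 3).
    So t ≡ 2 (mod 3).
    Then x = 0 + 12·2 = 24, valid modulo lcm(12, 9) = 36: x ≡ 24 (mod 36).
  Combine with x ≡ 4 (mod 10): gcd(36, 10) = 2; 4 - 24 = -20, which IS divisible by 2, so compatible.
    Write x = 24 + 36·t and substitute into x ≡ 4 (mod 10): 36·t ≡ 4 − 24 = -20 (mod 10).
    Divide the congruence (and modulus) by g = 2: 18·t ≡ -10 (mod 5).
    Reduce coefficients mod 5: 3·t ≡ 0 (mod 5).
    The inverse of 3 mod 5 is 2 (since 3·2 = 6 = 1·5 + 1), so t ≡ 2·0 = 0 ≡ 0 (mod 5).
    Then x = 24 + 36·0 = 24, valid modulo lcm(36, 10) = 180: x ≡ 24 (mod 180).
Verify: 24 mod 12 = 0, 24 mod 9 = 6, 24 mod 10 = 4.

x ≡ 24 (mod 180).


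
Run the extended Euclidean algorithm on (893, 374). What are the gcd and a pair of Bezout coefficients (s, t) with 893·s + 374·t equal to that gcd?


Euclidean algorithm on (893, 374) — divide until remainder is 0:
  893 = 2 · 374 + 145
  374 = 2 · 145 + 84
  145 = 1 · 84 + 61
  84 = 1 · 61 + 23
  61 = 2 · 23 + 15
  23 = 1 · 15 + 8
  15 = 1 · 8 + 7
  8 = 1 · 7 + 1
  7 = 7 · 1 + 0
gcd(893, 374) = 1.
Track Bezout coefficients alongside the remainders: start with r₀ = 893 = a·1 + b·0 (s = 1, t = 0) and r₁ = 374 = a·0 + b·1 (s = 0, t = 1); each new remainder r_{k+1} = r_{k-1} − q_k·r_k inherits s_{k+1} = s_{k-1} − q_k·s_k, t_{k+1} = t_{k-1} − q_k·t_k, so r_k = a·s_k + b·t_k at every step:
  q = 2: r = 145, s = 1 − 2·0 = 1, t = 0 − 2·1 = -2  (check: 893·1 + 374·(-2) = 145)
  q = 2: r = 84, s = 0 − 2·1 = -2, t = 1 − 2·(-2) = 5  (check: 893·(-2) + 374·5 = 84)
  q = 1: r = 61, s = 1 − 1·(-2) = 3, t = -2 − 1·5 = -7  (check: 893·3 + 374·(-7) = 61)
  q = 1: r = 23, s = -2 − 1·3 = -5, t = 5 − 1·(-7) = 12  (check: 893·(-5) + 374·12 = 23)
  q = 2: r = 15, s = 3 − 2·(-5) = 13, t = -7 − 2·12 = -31  (check: 893·13 + 374·(-31) = 15)
  q = 1: r = 8, s = -5 − 1·13 = -18, t = 12 − 1·(-31) = 43  (check: 893·(-18) + 374·43 = 8)
  q = 1: r = 7, s = 13 − 1·(-18) = 31, t = -31 − 1·43 = -74  (check: 893·31 + 374·(-74) = 7)
  q = 1: r = 1, s = -18 − 1·31 = -49, t = 43 − 1·(-74) = 117  (check: 893·(-49) + 374·117 = 1)
The row with r = 1 (the gcd) gives the Bezout coefficients s = -49, t = 117.
Result: 893 · (-49) + 374 · (117) = 1.

gcd(893, 374) = 1; s = -49, t = 117 (check: 893·(-49) + 374·117 = 1).


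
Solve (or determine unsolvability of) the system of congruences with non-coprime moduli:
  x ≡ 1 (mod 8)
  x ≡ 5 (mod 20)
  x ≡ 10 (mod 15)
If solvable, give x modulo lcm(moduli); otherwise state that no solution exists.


Moduli 8, 20, 15 are not pairwise coprime, so CRT works modulo lcm(m_i) when all pairwise compatibility conditions hold.
Pairwise compatibility: gcd(m_i, m_j) must divide a_i - a_j for every pair.
Merge one congruence at a time:
  Start: x ≡ 1 (mod 8).
  Combine with x ≡ 5 (mod 20): gcd(8, 20) = 4; 5 - 1 = 4, which IS divisible by 4, so compatible.
    Write x = 1 + 8·t and substitute into x ≡ 5 (mod 20): 8·t ≡ 5 − 1 = 4 (mod 20).
    Divide the congruence (and modulus) by g = 4: 2·t ≡ 1 (mod 5).
    The inverse of 2 mod 5 is 3 (since 2·3 = 6 = 1·5 + 1), so t ≡ 3·1 = 3 ≡ 3 (mod 5).
    Then x = 1 + 8·3 = 25, valid modulo lcm(8, 20) = 40: x ≡ 25 (mod 40).
  Combine with x ≡ 10 (mod 15): gcd(40, 15) = 5; 10 - 25 = -15, which IS divisible by 5, so compatible.
    Write x = 25 + 40·t and substitute into x ≡ 10 (mod 15): 40·t ≡ 10 − 25 = -15 (mod 15).
    Divide the congruence (and modulus) by g = 5: 8·t ≡ -3 (mod 3).
    Reduce coefficients mod 3: 2·t ≡ 0 (mod 3).
    The inverse of 2 mod 3 is 2 (since 2·2 = 4 = 1·3 + 1), so t ≡ 2·0 = 0 ≡ 0 (mod 3).
    Then x = 25 + 40·0 = 25, valid modulo lcm(40, 15) = 120: x ≡ 25 (mod 120).
Verify: 25 mod 8 = 1, 25 mod 20 = 5, 25 mod 15 = 10.

x ≡ 25 (mod 120).


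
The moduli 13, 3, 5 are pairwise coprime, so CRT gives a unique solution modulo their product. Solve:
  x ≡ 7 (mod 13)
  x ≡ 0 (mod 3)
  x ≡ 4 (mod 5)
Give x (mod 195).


Moduli 13, 3, 5 are pairwise coprime; by CRT there is a unique solution modulo M = 13 · 3 · 5 = 195.
Solve pairwise, accumulating the modulus:
  Start with x ≡ 7 (mod 13).
  Combine with x ≡ 0 (mod 3): since gcd(13, 3) = 1, we get a unique residue mod 39.
    Write x = 7 + 13·t and substitute into x ≡ 0 (mod 3): 13·t ≡ 0 − 7 = -7 (mod 3).
    Reduce coefficients mod 3: 1·t ≡ 2 (mod 3).
    So t ≡ 2 (mod 3).
    Then x = 7 + 13·2 = 33, valid modulo lcm(13, 3) = 39: x ≡ 33 (mod 39).
  Combine with x ≡ 4 (mod 5): since gcd(39, 5) = 1, we get a unique residue mod 195.
    Write x = 33 + 39·t and substitute into x ≡ 4 (mod 5): 39·t ≡ 4 − 33 = -29 (mod 5).
    Reduce coefficients mod 5: 4·t ≡ 1 (mod 5).
    The inverse of 4 mod 5 is 4 (since 4·4 = 16 = 3·5 + 1), so t ≡ 4·1 = 4 ≡ 4 (mod 5).
    Then x = 33 + 39·4 = 189, valid modulo lcm(39, 5) = 195: x ≡ 189 (mod 195).
Verify: 189 mod 13 = 7 ✓, 189 mod 3 = 0 ✓, 189 mod 5 = 4 ✓.

x ≡ 189 (mod 195).


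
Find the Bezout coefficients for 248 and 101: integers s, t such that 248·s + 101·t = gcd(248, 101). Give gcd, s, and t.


Euclidean algorithm on (248, 101) — divide until remainder is 0:
  248 = 2 · 101 + 46
  101 = 2 · 46 + 9
  46 = 5 · 9 + 1
  9 = 9 · 1 + 0
gcd(248, 101) = 1.
Track Bezout coefficients alongside the remainders: start with r₀ = 248 = a·1 + b·0 (s = 1, t = 0) and r₁ = 101 = a·0 + b·1 (s = 0, t = 1); each new remainder r_{k+1} = r_{k-1} − q_k·r_k inherits s_{k+1} = s_{k-1} − q_k·s_k, t_{k+1} = t_{k-1} − q_k·t_k, so r_k = a·s_k + b·t_k at every step:
  q = 2: r = 46, s = 1 − 2·0 = 1, t = 0 − 2·1 = -2  (check: 248·1 + 101·(-2) = 46)
  q = 2: r = 9, s = 0 − 2·1 = -2, t = 1 − 2·(-2) = 5  (check: 248·(-2) + 101·5 = 9)
  q = 5: r = 1, s = 1 − 5·(-2) = 11, t = -2 − 5·5 = -27  (check: 248·11 + 101·(-27) = 1)
The row with r = 1 (the gcd) gives the Bezout coefficients s = 11, t = -27.
Result: 248 · (11) + 101 · (-27) = 1.

gcd(248, 101) = 1; s = 11, t = -27 (check: 248·11 + 101·(-27) = 1).


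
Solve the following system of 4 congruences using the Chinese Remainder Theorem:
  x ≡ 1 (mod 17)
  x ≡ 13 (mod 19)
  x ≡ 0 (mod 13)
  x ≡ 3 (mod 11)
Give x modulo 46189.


Product of moduli M = 17 · 19 · 13 · 11 = 46189.
Merge one congruence at a time:
  Start: x ≡ 1 (mod 17).
  Combine with x ≡ 13 (mod 19); new modulus lcm = 323.
    Write x = 1 + 17·t and substitute into x ≡ 13 (mod 19): 17·t ≡ 13 − 1 = 12 (mod 19).
    The inverse of 17 mod 19 is 9 (since 17·9 = 153 = 8·19 + 1), so t ≡ 9·12 = 108 ≡ 13 (mod 19).
    Then x = 1 + 17·13 = 222, valid modulo lcm(17, 19) = 323: x ≡ 222 (mod 323).
  Combine with x ≡ 0 (mod 13); new modulus lcm = 4199.
    Write x = 222 + 323·t and substitute into x ≡ 0 (mod 13): 323·t ≡ 0 − 222 = -222 (mod 13).
    Reduce coefficients mod 13: 11·t ≡ 12 (mod 13).
    The inverse of 11 mod 13 is 6 (since 11·6 = 66 = 5·13 + 1), so t ≡ 6·12 = 72 ≡ 7 (mod 13).
    Then x = 222 + 323·7 = 2483, valid modulo lcm(323, 13) = 4199: x ≡ 2483 (mod 4199).
  Combine with x ≡ 3 (mod 11); new modulus lcm = 46189.
    Write x = 2483 + 4199·t and substitute into x ≡ 3 (mod 11): 4199·t ≡ 3 − 2483 = -2480 (mod 11).
    Reduce coefficients mod 11: 8·t ≡ 6 (mod 11).
    The inverse of 8 mod 11 is 7 (since 8·7 = 56 = 5·11 + 1), so t ≡ 7·6 = 42 ≡ 9 (mod 11).
    Then x = 2483 + 4199·9 = 40274, valid modulo lcm(4199, 11) = 46189: x ≡ 40274 (mod 46189).
Verify against each original: 40274 mod 17 = 1, 40274 mod 19 = 13, 40274 mod 13 = 0, 40274 mod 11 = 3.

x ≡ 40274 (mod 46189).


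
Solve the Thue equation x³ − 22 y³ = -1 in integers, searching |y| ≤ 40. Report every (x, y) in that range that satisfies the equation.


The equation is x³ - 22y³ = -1. For fixed y, x³ = 22·y³ − 1, so a solution requires the RHS to be a perfect cube.
Strategy: iterate y from -40 to 40, compute RHS = 22·y³ − 1, and check whether it is a (positive or negative) perfect cube.
Check small values of y:
  y = 0: RHS = -1 = (-1)³ ⇒ x = -1 works.
  y = 1: RHS = 21 is not a perfect cube.
  y = -1: RHS = -23 is not a perfect cube.
  y = 2: RHS = 175 is not a perfect cube.
  y = -2: RHS = -177 is not a perfect cube.
  y = 3: RHS = 593 is not a perfect cube.
  y = -3: RHS = -595 is not a perfect cube.
Continuing the search up to |y| = 40 finds no further solutions beyond those listed.
Collected solutions: (-1, 0).

Solutions (with |y| ≤ 40): (-1, 0).


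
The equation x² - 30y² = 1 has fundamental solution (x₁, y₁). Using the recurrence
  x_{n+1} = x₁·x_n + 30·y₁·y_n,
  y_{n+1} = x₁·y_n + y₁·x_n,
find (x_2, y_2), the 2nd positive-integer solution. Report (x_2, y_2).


Step 1: Find the fundamental solution (x₁, y₁) of x² - 30y² = 1.
  Expand √30 as a continued fraction. a₀ = ⌊√30⌋ = 5; iterate m_{k+1} = d_k·a_k − m_k, d_{k+1} = (30 − m_{k+1}²)/d_k, a_{k+1} = ⌊(a₀ + m_{k+1})/d_{k+1}⌋ (starting m₀ = 0, d₀ = 1), with convergents p_k = a_k·p_{k-1} + p_{k-2}, q_k = a_k·q_{k-1} + q_{k-2} (p₋₁ = 1, q₋₁ = 0):
  k = 0: a₀ = 5; p₀/q₀ = 5/1; p₀² − 30·q₀² = 25 − 30 = -5.
  k = 1: m = 5, d = 5, a = ⌊(5 + 5)/5⌋ = 2; p/q = (2·5 + 1)/(2·1 + 0) = 11/2; p² − 30·q² = 121 − 120 = 1.
  The first convergent with p² − 30·q² = 1 gives the fundamental solution (x₁, y₁) = (11, 2).
Step 2: Apply the recurrence (x_{n+1}, y_{n+1}) = (x₁x_n + 30y₁y_n, x₁y_n + y₁x_n) repeatedly.
  From (x_1, y_1) = (11, 2): x_2 = 11·11 + 30·2·2 = 241; y_2 = 11·2 + 2·11 = 44.
Step 3: Verify x_2² - 30·y_2² = 58081 - 58080 = 1 (should be 1). ✓

(x_1, y_1) = (11, 2); (x_2, y_2) = (241, 44).


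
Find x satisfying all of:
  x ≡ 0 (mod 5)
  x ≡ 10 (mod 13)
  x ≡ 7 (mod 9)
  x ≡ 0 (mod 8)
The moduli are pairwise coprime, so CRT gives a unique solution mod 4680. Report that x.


Product of moduli M = 5 · 13 · 9 · 8 = 4680.
Merge one congruence at a time:
  Start: x ≡ 0 (mod 5).
  Combine with x ≡ 10 (mod 13); new modulus lcm = 65.
    Write x = 0 + 5·t and substitute into x ≡ 10 (mod 13): 5·t ≡ 10 − 0 = 10 (mod 13).
    The inverse of 5 mod 13 is 8 (since 5·8 = 40 = 3·13 + 1), so t ≡ 8·10 = 80 ≡ 2 (mod 13).
    Then x = 0 + 5·2 = 10, valid modulo lcm(5, 13) = 65: x ≡ 10 (mod 65).
  Combine with x ≡ 7 (mod 9); new modulus lcm = 585.
    Write x = 10 + 65·t and substitute into x ≡ 7 (mod 9): 65·t ≡ 7 − 10 = -3 (mod 9).
    Reduce coefficients mod 9: 2·t ≡ 6 (mod 9).
    The inverse of 2 mod 9 is 5 (since 2·5 = 10 = 1·9 + 1), so t ≡ 5·6 = 30 ≡ 3 (mod 9).
    Then x = 10 + 65·3 = 205, valid modulo lcm(65, 9) = 585: x ≡ 205 (mod 585).
  Combine with x ≡ 0 (mod 8); new modulus lcm = 4680.
    Write x = 205 + 585·t and substitute into x ≡ 0 (mod 8): 585·t ≡ 0 − 205 = -205 (mod 8).
    Reduce coefficients mod 8: 1·t ≡ 3 (mod 8).
    So t ≡ 3 (mod 8).
    Then x = 205 + 585·3 = 1960, valid modulo lcm(585, 8) = 4680: x ≡ 1960 (mod 4680).
Verify against each original: 1960 mod 5 = 0, 1960 mod 13 = 10, 1960 mod 9 = 7, 1960 mod 8 = 0.

x ≡ 1960 (mod 4680).


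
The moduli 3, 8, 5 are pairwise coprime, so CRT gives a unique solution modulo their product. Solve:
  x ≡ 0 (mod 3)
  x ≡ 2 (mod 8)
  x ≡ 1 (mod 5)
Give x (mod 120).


Moduli 3, 8, 5 are pairwise coprime; by CRT there is a unique solution modulo M = 3 · 8 · 5 = 120.
Solve pairwise, accumulating the modulus:
  Start with x ≡ 0 (mod 3).
  Combine with x ≡ 2 (mod 8): since gcd(3, 8) = 1, we get a unique residue mod 24.
    Write x = 0 + 3·t and substitute into x ≡ 2 (mod 8): 3·t ≡ 2 − 0 = 2 (mod 8).
    The inverse of 3 mod 8 is 3 (since 3·3 = 9 = 1·8 + 1), so t ≡ 3·2 = 6 ≡ 6 (mod 8).
    Then x = 0 + 3·6 = 18, valid modulo lcm(3, 8) = 24: x ≡ 18 (mod 24).
  Combine with x ≡ 1 (mod 5): since gcd(24, 5) = 1, we get a unique residue mod 120.
    Write x = 18 + 24·t and substitute into x ≡ 1 (mod 5): 24·t ≡ 1 − 18 = -17 (mod 5).
    Reduce coefficients mod 5: 4·t ≡ 3 (mod 5).
    The inverse of 4 mod 5 is 4 (since 4·4 = 16 = 3·5 + 1), so t ≡ 4·3 = 12 ≡ 2 (mod 5).
    Then x = 18 + 24·2 = 66, valid modulo lcm(24, 5) = 120: x ≡ 66 (mod 120).
Verify: 66 mod 3 = 0 ✓, 66 mod 8 = 2 ✓, 66 mod 5 = 1 ✓.

x ≡ 66 (mod 120).
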